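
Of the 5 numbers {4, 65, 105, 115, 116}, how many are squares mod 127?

(4/127) = +1 → QR.
(65/127) = -1 → non-residue.
(105/127) = -1 → non-residue.
(115/127) = +1 → QR.
(116/127) = -1 → non-residue.
Total quadratic residues among the 5: 2.

2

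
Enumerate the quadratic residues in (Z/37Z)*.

Square k = 1,…,18 (k and 37−k give the same square):
1²=1, 2²=4, 3²=9, 4²=16, 5²=25, 6²=36, 7²≡12, 8²≡27, 9²≡7, 10²≡26, 11²≡10, 12²≡33, 13²≡21, 14²≡11, 15²≡3, 16²≡34, 17²≡30, 18²≡28 (mod 37).
So the quadratic residues mod 37 are {1, 3, 4, 7, 9, 10, 11, 12, 16, 21, 25, 26, 27, 28, 30, 33, 34, 36}.

1 3 4 7 9 10 11 12 16 21 25 26 27 28 30 33 34 36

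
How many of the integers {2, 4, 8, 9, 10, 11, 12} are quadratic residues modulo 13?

4

(2/13) = -1 → non-residue.
(4/13) = +1 → QR.
(8/13) = -1 → non-residue.
(9/13) = +1 → QR.
(10/13) = +1 → QR.
(11/13) = -1 → non-residue.
(12/13) = +1 → QR.
Total quadratic residues among the 7: 4.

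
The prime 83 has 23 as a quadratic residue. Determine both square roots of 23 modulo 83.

Since 83 ≡ 3 (mod 4), a square root of 23 is 23^((83+1)/4) = 23^21 mod 83.
Repeated squaring: 23^2≡31, 23^4≡48, 23^8≡63, 23^16≡68 (mod 83).
23^21 = 23^(16+4+1) ≡ 40 (mod 83).
Check: 40² = 1600 ≡ 23 (mod 83). The two roots are 40 and 43.

40, 43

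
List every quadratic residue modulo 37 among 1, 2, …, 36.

Square k = 1,…,18 (k and 37−k give the same square):
1²=1, 2²=4, 3²=9, 4²=16, 5²=25, 6²=36, 7²≡12, 8²≡27, 9²≡7, 10²≡26, 11²≡10, 12²≡33, 13²≡21, 14²≡11, 15²≡3, 16²≡34, 17²≡30, 18²≡28 (mod 37).
So the quadratic residues mod 37 are {1, 3, 4, 7, 9, 10, 11, 12, 16, 21, 25, 26, 27, 28, 30, 33, 34, 36}.

1,3,4,7,9,10,11,12,16,21,25,26,27,28,30,33,34,36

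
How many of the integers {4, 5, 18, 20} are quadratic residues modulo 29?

(4/29) = +1 → QR.
(5/29) = +1 → QR.
(18/29) = -1 → non-residue.
(20/29) = +1 → QR.
Total quadratic residues among the 4: 3.

3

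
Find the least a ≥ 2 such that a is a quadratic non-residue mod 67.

(2/67) = −1, so 2 is the smallest positive non-residue mod 67.

2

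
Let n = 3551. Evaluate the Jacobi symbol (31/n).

Reciprocity: 31 ≡ 3 and 3551 ≡ 3 (mod 4), so (31/3551) = −(3551/31).
Reduce top mod 31: now compute (17/31).
Reciprocity: 17 ≡ 1 and 31 ≡ 3 (mod 4), so (17/31) = +(31/17).
Reduce top mod 17: now compute (14/17).
Pull out 2: since 17 ≡ 1 (mod 8), (2/17) = +1.
Reciprocity: 7 ≡ 3 and 17 ≡ 1 (mod 4), so (7/17) = +(17/7).
Reduce top mod 7: now compute (3/7).
Reciprocity: 3 ≡ 3 and 7 ≡ 3 (mod 4), so (3/7) = −(7/3).
Reduce top mod 3: now compute (1/3).
Reached (1/3) = 1. Collecting the sign flips along the way, the symbol is +1.

1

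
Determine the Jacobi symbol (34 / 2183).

-1

Pull out 2: since 2183 ≡ 7 (mod 8), (2/2183) = +1.
Reciprocity: 17 ≡ 1 and 2183 ≡ 3 (mod 4), so (17/2183) = +(2183/17).
Reduce top mod 17: now compute (7/17).
Reciprocity: 7 ≡ 3 and 17 ≡ 1 (mod 4), so (7/17) = +(17/7).
Reduce top mod 7: now compute (3/7).
Reciprocity: 3 ≡ 3 and 7 ≡ 3 (mod 4), so (3/7) = −(7/3).
Reduce top mod 3: now compute (1/3).
Reached (1/3) = 1. Collecting the sign flips along the way, the symbol is -1.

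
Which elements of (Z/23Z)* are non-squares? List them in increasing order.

Square k = 1,…,11 (k and 23−k give the same square):
1²=1, 2²=4, 3²=9, 4²=16, 5²≡2, 6²≡13, 7²≡3, 8²≡18, 9²≡12, 10²≡8, 11²≡6 (mod 23).
The residues are {1, 2, 3, 4, 6, 8, 9, 12, 13, 16, 18}; the non-residues are the remaining 11 nonzero classes.

5, 7, 10, 11, 14, 15, 17, 19, 20, 21, 22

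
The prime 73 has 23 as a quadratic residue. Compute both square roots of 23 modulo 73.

73 ≡ 1 (mod 4), so we find a root by search.
Trying successive values, 13² = 169 ≡ 23 (mod 73). The other root is 73 − 13 = 60.

13, 60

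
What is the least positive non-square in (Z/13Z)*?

2

(2/13) = −1, so 2 is the smallest positive non-residue mod 13.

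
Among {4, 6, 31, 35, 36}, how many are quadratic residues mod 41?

(4/41) = +1 → QR.
(6/41) = -1 → non-residue.
(31/41) = +1 → QR.
(35/41) = -1 → non-residue.
(36/41) = +1 → QR.
Total quadratic residues among the 5: 3.

3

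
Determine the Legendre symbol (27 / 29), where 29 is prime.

-1

Reciprocity: 27 ≡ 3 and 29 ≡ 1 (mod 4), so (27/29) = +(29/27).
Reduce top mod 27: now compute (2/27).
Pull out 2: since 27 ≡ 3 (mod 8), (2/27) = -1.
Reached (1/27) = 1. Collecting the sign flips along the way, the symbol is -1.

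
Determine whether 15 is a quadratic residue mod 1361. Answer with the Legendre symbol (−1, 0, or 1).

Reciprocity: 15 ≡ 3 and 1361 ≡ 1 (mod 4), so (15/1361) = +(1361/15).
Reduce top mod 15: now compute (11/15).
Reciprocity: 11 ≡ 3 and 15 ≡ 3 (mod 4), so (11/15) = −(15/11).
Reduce top mod 11: now compute (4/11).
Pull out 2^2: since 11 ≡ 3 (mod 8), (2/11) = -1, so (2/11)^2 = +1.
Reached (1/11) = 1. Collecting the sign flips along the way, the symbol is -1.

-1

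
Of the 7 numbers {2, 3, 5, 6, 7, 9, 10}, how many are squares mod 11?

(2/11) = -1 → non-residue.
(3/11) = +1 → QR.
(5/11) = +1 → QR.
(6/11) = -1 → non-residue.
(7/11) = -1 → non-residue.
(9/11) = +1 → QR.
(10/11) = -1 → non-residue.
Total quadratic residues among the 7: 3.

3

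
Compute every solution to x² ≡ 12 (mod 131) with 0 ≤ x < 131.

Since 131 ≡ 3 (mod 4), a square root of 12 is 12^((131+1)/4) = 12^33 mod 131.
Repeated squaring: 12^2≡13, 12^4≡38, 12^8≡3, 12^16≡9, 12^32≡81 (mod 131).
12^33 = 12^(32+1) ≡ 55 (mod 131).
Check: 55² = 3025 ≡ 12 (mod 131). The two roots are 55 and 76.

55, 76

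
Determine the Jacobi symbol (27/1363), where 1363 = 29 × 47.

Reciprocity: 27 ≡ 3 and 1363 ≡ 3 (mod 4), so (27/1363) = −(1363/27).
Reduce top mod 27: now compute (13/27).
Reciprocity: 13 ≡ 1 and 27 ≡ 3 (mod 4), so (13/27) = +(27/13).
Reduce top mod 13: now compute (1/13).
Reached (1/13) = 1. Collecting the sign flips along the way, the symbol is -1.

-1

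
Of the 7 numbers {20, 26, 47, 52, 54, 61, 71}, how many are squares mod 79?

3

(20/79) = +1 → QR.
(26/79) = +1 → QR.
(47/79) = -1 → non-residue.
(52/79) = +1 → QR.
(54/79) = -1 → non-residue.
(61/79) = -1 → non-residue.
(71/79) = -1 → non-residue.
Total quadratic residues among the 7: 3.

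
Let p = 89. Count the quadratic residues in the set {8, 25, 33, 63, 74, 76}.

(8/89) = +1 → QR.
(25/89) = +1 → QR.
(33/89) = -1 → non-residue.
(63/89) = -1 → non-residue.
(74/89) = -1 → non-residue.
(76/89) = -1 → non-residue.
Total quadratic residues among the 6: 2.

2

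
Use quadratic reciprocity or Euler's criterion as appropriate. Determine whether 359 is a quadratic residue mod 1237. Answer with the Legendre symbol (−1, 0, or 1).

Reciprocity: 359 ≡ 3 and 1237 ≡ 1 (mod 4), so (359/1237) = +(1237/359).
Reduce top mod 359: now compute (160/359).
Pull out 2^5: since 359 ≡ 7 (mod 8), (2/359) = +1, so (2/359)^5 = +1.
Reciprocity: 5 ≡ 1 and 359 ≡ 3 (mod 4), so (5/359) = +(359/5).
Reduce top mod 5: now compute (4/5).
Pull out 2^2: since 5 ≡ 5 (mod 8), (2/5) = -1, so (2/5)^2 = +1.
Reached (1/5) = 1. Collecting the sign flips along the way, the symbol is +1.

1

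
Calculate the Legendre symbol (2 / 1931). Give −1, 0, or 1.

Pull out 2: since 1931 ≡ 3 (mod 8), (2/1931) = -1.
Reached (1/1931) = 1. Collecting the sign flips along the way, the symbol is -1.

-1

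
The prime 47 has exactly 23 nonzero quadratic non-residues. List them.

Square k = 1,…,23 (k and 47−k give the same square):
1²=1, 2²=4, 3²=9, 4²=16, 5²=25, 6²=36, 7²≡2, 8²≡17, 9²≡34, 10²≡6, 11²≡27, 12²≡3, 13²≡28, 14²≡8, 15²≡37, 16²≡21, 17²≡7, 18²≡42, 19²≡32, 20²≡24, 21²≡18, 22²≡14, 23²≡12 (mod 47).
The residues are {1, 2, 3, 4, 6, 7, 8, 9, 12, 14, 16, 17, 18, 21, 24, 25, 27, 28, 32, 34, 36, 37, 42}; the non-residues are the remaining 23 nonzero classes.

5 10 11 13 15 19 20 22 23 26 29 30 31 33 35 38 39 40 41 43 44 45 46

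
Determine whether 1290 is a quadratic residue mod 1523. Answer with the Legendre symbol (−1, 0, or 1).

Pull out 2: since 1523 ≡ 3 (mod 8), (2/1523) = -1.
Reciprocity: 645 ≡ 1 and 1523 ≡ 3 (mod 4), so (645/1523) = +(1523/645).
Reduce top mod 645: now compute (233/645).
Reciprocity: 233 ≡ 1 and 645 ≡ 1 (mod 4), so (233/645) = +(645/233).
Reduce top mod 233: now compute (179/233).
Reciprocity: 179 ≡ 3 and 233 ≡ 1 (mod 4), so (179/233) = +(233/179).
Reduce top mod 179: now compute (54/179).
Pull out 2: since 179 ≡ 3 (mod 8), (2/179) = -1.
Reciprocity: 27 ≡ 3 and 179 ≡ 3 (mod 4), so (27/179) = −(179/27).
Reduce top mod 27: now compute (17/27).
Reciprocity: 17 ≡ 1 and 27 ≡ 3 (mod 4), so (17/27) = +(27/17).
Reduce top mod 17: now compute (10/17).
Pull out 2: since 17 ≡ 1 (mod 8), (2/17) = +1.
Reciprocity: 5 ≡ 1 and 17 ≡ 1 (mod 4), so (5/17) = +(17/5).
Reduce top mod 5: now compute (2/5).
Pull out 2: since 5 ≡ 5 (mod 8), (2/5) = -1.
Reached (1/5) = 1. Collecting the sign flips along the way, the symbol is +1.

1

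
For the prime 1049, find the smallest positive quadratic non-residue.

3

(2/1049) = +1, so 2 is a residue.
(3/1049) = −1, so 3 is the smallest positive non-residue mod 1049.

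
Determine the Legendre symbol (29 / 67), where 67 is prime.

Euler's criterion: (29/67) ≡ 29^33 (mod 67).
29^2 ≡ 37 (mod 67)
29^4 ≡ 29 (mod 67)
29^8 ≡ 37 (mod 67)
29^16 ≡ 29 (mod 67)
29^32 ≡ 37 (mod 67)
29^33 = 29^(32+1) ≡ 1 (mod 67).
Result is 1, so (29/67) = 1.

1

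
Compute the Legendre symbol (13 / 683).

Reciprocity: 13 ≡ 1 and 683 ≡ 3 (mod 4), so (13/683) = +(683/13).
Reduce top mod 13: now compute (7/13).
Reciprocity: 7 ≡ 3 and 13 ≡ 1 (mod 4), so (7/13) = +(13/7).
Reduce top mod 7: now compute (6/7).
Pull out 2: since 7 ≡ 7 (mod 8), (2/7) = +1.
Reciprocity: 3 ≡ 3 and 7 ≡ 3 (mod 4), so (3/7) = −(7/3).
Reduce top mod 3: now compute (1/3).
Reached (1/3) = 1. Collecting the sign flips along the way, the symbol is -1.

-1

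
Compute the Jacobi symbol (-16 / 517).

First reduce: -16 ≡ 501 (mod 517).
Reciprocity: 501 ≡ 1 and 517 ≡ 1 (mod 4), so (501/517) = +(517/501).
Reduce top mod 501: now compute (16/501).
Pull out 2^4: since 501 ≡ 5 (mod 8), (2/501) = -1, so (2/501)^4 = +1.
Reached (1/501) = 1. Collecting the sign flips along the way, the symbol is +1.

1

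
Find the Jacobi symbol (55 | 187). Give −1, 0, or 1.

0

Reciprocity: 55 ≡ 3 and 187 ≡ 3 (mod 4), so (55/187) = −(187/55).
Reduce top mod 55: now compute (22/55).
Pull out 2: since 55 ≡ 7 (mod 8), (2/55) = +1.
Reciprocity: 11 ≡ 3 and 55 ≡ 3 (mod 4), so (11/55) = −(55/11).
Reduce top mod 11: now compute (0/11).
Top reduces to 0: gcd > 1, so the symbol is 0.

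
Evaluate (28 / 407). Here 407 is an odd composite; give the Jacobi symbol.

-1

Pull out 2^2: since 407 ≡ 7 (mod 8), (2/407) = +1, so (2/407)^2 = +1.
Reciprocity: 7 ≡ 3 and 407 ≡ 3 (mod 4), so (7/407) = −(407/7).
Reduce top mod 7: now compute (1/7).
Reached (1/7) = 1. Collecting the sign flips along the way, the symbol is -1.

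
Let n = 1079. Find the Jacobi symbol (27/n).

Reciprocity: 27 ≡ 3 and 1079 ≡ 3 (mod 4), so (27/1079) = −(1079/27).
Reduce top mod 27: now compute (26/27).
Pull out 2: since 27 ≡ 3 (mod 8), (2/27) = -1.
Reciprocity: 13 ≡ 1 and 27 ≡ 3 (mod 4), so (13/27) = +(27/13).
Reduce top mod 13: now compute (1/13).
Reached (1/13) = 1. Collecting the sign flips along the way, the symbol is +1.

1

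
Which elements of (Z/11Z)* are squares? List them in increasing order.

1 3 4 5 9

Square k = 1,…,5 (k and 11−k give the same square):
1²=1, 2²=4, 3²=9, 4²≡5, 5²≡3 (mod 11).
So the quadratic residues mod 11 are {1, 3, 4, 5, 9}.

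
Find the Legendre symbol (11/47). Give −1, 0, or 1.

Euler's criterion: (11/47) ≡ 11^23 (mod 47).
11^2 ≡ 27 (mod 47)
11^4 ≡ 24 (mod 47)
11^8 ≡ 12 (mod 47)
11^16 ≡ 3 (mod 47)
11^23 = 11^(16+4+2+1) ≡ 46 (mod 47).
Result is 46 ≡ −1, so (11/47) = −1.

-1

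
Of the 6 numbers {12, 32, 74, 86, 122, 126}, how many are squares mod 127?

(12/127) = -1 → non-residue.
(32/127) = +1 → QR.
(74/127) = +1 → QR.
(86/127) = -1 → non-residue.
(122/127) = +1 → QR.
(126/127) = -1 → non-residue.
Total quadratic residues among the 6: 3.

3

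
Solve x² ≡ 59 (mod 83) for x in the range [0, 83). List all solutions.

Since 83 ≡ 3 (mod 4), a square root of 59 is 59^((83+1)/4) = 59^21 mod 83.
Repeated squaring: 59^2≡78, 59^4≡25, 59^8≡44, 59^16≡27 (mod 83).
59^21 = 59^(16+4+1) ≡ 68 (mod 83).
Check: 68² = 4624 ≡ 59 (mod 83). The two roots are 15 and 68.

15, 68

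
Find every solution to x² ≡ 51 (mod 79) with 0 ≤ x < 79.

29, 50

Since 79 ≡ 3 (mod 4), a square root of 51 is 51^((79+1)/4) = 51^20 mod 79.
Repeated squaring: 51^2≡73, 51^4≡36, 51^8≡32, 51^16≡76 (mod 79).
51^20 = 51^(16+4) ≡ 50 (mod 79).
Check: 50² = 2500 ≡ 51 (mod 79). The two roots are 29 and 50.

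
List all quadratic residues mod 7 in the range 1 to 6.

1, 2, 4

Square k = 1,…,3 (k and 7−k give the same square):
1²=1, 2²=4, 3²≡2 (mod 7).
So the quadratic residues mod 7 are {1, 2, 4}.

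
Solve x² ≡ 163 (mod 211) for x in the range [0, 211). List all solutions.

95, 116

Since 211 ≡ 3 (mod 4), a square root of 163 is 163^((211+1)/4) = 163^53 mod 211.
Repeated squaring: 163^2≡194, 163^4≡78, 163^8≡176, 163^16≡170, 163^32≡204 (mod 211).
163^53 = 163^(32+16+4+1) ≡ 95 (mod 211).
Check: 95² = 9025 ≡ 163 (mod 211). The two roots are 95 and 116.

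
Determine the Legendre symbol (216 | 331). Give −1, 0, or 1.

Euler's criterion: (216/331) ≡ 216^165 (mod 331).
216^2 ≡ 316 (mod 331)
216^4 ≡ 225 (mod 331)
216^8 ≡ 313 (mod 331)
216^16 ≡ 324 (mod 331)
216^32 ≡ 49 (mod 331)
216^64 ≡ 84 (mod 331)
216^128 ≡ 105 (mod 331)
216^165 = 216^(128+32+4+1) ≡ 1 (mod 331).
Result is 1, so (216/331) = 1.

1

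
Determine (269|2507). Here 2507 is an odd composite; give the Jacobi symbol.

-1

Reciprocity: 269 ≡ 1 and 2507 ≡ 3 (mod 4), so (269/2507) = +(2507/269).
Reduce top mod 269: now compute (86/269).
Pull out 2: since 269 ≡ 5 (mod 8), (2/269) = -1.
Reciprocity: 43 ≡ 3 and 269 ≡ 1 (mod 4), so (43/269) = +(269/43).
Reduce top mod 43: now compute (11/43).
Reciprocity: 11 ≡ 3 and 43 ≡ 3 (mod 4), so (11/43) = −(43/11).
Reduce top mod 11: now compute (10/11).
Pull out 2: since 11 ≡ 3 (mod 8), (2/11) = -1.
Reciprocity: 5 ≡ 1 and 11 ≡ 3 (mod 4), so (5/11) = +(11/5).
Reduce top mod 5: now compute (1/5).
Reached (1/5) = 1. Collecting the sign flips along the way, the symbol is -1.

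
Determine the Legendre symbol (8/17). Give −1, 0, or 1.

Euler's criterion: (8/17) ≡ 8^8 (mod 17).
8^2 ≡ 13 (mod 17)
8^4 ≡ 16 (mod 17)
8^8 ≡ 1 (mod 17)
8^8 = 8^(8) ≡ 1 (mod 17).
Result is 1, so (8/17) = 1.

1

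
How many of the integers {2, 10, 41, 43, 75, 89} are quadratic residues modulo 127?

(2/127) = +1 → QR.
(10/127) = -1 → non-residue.
(41/127) = +1 → QR.
(43/127) = -1 → non-residue.
(75/127) = -1 → non-residue.
(89/127) = -1 → non-residue.
Total quadratic residues among the 6: 2.

2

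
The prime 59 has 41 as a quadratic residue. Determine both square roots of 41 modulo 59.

10, 49

Since 59 ≡ 3 (mod 4), a square root of 41 is 41^((59+1)/4) = 41^15 mod 59.
Repeated squaring: 41^2≡29, 41^4≡15, 41^8≡48 (mod 59).
41^15 = 41^(8+4+2+1) ≡ 49 (mod 59).
Check: 49² = 2401 ≡ 41 (mod 59). The two roots are 10 and 49.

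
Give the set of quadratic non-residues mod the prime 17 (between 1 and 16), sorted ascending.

3, 5, 6, 7, 10, 11, 12, 14

Square k = 1,…,8 (k and 17−k give the same square):
1²=1, 2²=4, 3²=9, 4²=16, 5²≡8, 6²≡2, 7²≡15, 8²≡13 (mod 17).
The residues are {1, 2, 4, 8, 9, 13, 15, 16}; the non-residues are the remaining 8 nonzero classes.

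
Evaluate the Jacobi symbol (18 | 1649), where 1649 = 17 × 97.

Pull out 2: since 1649 ≡ 1 (mod 8), (2/1649) = +1.
Reciprocity: 9 ≡ 1 and 1649 ≡ 1 (mod 4), so (9/1649) = +(1649/9).
Reduce top mod 9: now compute (2/9).
Pull out 2: since 9 ≡ 1 (mod 8), (2/9) = +1.
Reached (1/9) = 1. Collecting the sign flips along the way, the symbol is +1.

1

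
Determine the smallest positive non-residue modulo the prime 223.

(2/223) = +1, so 2 is a residue.
(3/223) = −1, so 3 is the smallest positive non-residue mod 223.

3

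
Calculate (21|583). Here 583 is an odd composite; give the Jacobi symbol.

Reciprocity: 21 ≡ 1 and 583 ≡ 3 (mod 4), so (21/583) = +(583/21).
Reduce top mod 21: now compute (16/21).
Pull out 2^4: since 21 ≡ 5 (mod 8), (2/21) = -1, so (2/21)^4 = +1.
Reached (1/21) = 1. Collecting the sign flips along the way, the symbol is +1.

1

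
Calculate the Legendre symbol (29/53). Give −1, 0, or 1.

Reciprocity: 29 ≡ 1 and 53 ≡ 1 (mod 4), so (29/53) = +(53/29).
Reduce top mod 29: now compute (24/29).
Pull out 2^3: since 29 ≡ 5 (mod 8), (2/29) = -1, so (2/29)^3 = -1.
Reciprocity: 3 ≡ 3 and 29 ≡ 1 (mod 4), so (3/29) = +(29/3).
Reduce top mod 3: now compute (2/3).
Pull out 2: since 3 ≡ 3 (mod 8), (2/3) = -1.
Reached (1/3) = 1. Collecting the sign flips along the way, the symbol is +1.

1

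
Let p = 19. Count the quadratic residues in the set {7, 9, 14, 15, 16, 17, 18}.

4

(7/19) = +1 → QR.
(9/19) = +1 → QR.
(14/19) = -1 → non-residue.
(15/19) = -1 → non-residue.
(16/19) = +1 → QR.
(17/19) = +1 → QR.
(18/19) = -1 → non-residue.
Total quadratic residues among the 7: 4.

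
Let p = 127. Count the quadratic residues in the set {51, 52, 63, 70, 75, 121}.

3

(51/127) = -1 → non-residue.
(52/127) = +1 → QR.
(63/127) = -1 → non-residue.
(70/127) = +1 → QR.
(75/127) = -1 → non-residue.
(121/127) = +1 → QR.
Total quadratic residues among the 6: 3.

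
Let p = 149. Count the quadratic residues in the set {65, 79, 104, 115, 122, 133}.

2

(65/149) = -1 → non-residue.
(79/149) = -1 → non-residue.
(104/149) = +1 → QR.
(115/149) = -1 → non-residue.
(122/149) = -1 → non-residue.
(133/149) = +1 → QR.
Total quadratic residues among the 6: 2.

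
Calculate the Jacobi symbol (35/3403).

1

Reciprocity: 35 ≡ 3 and 3403 ≡ 3 (mod 4), so (35/3403) = −(3403/35).
Reduce top mod 35: now compute (8/35).
Pull out 2^3: since 35 ≡ 3 (mod 8), (2/35) = -1, so (2/35)^3 = -1.
Reached (1/35) = 1. Collecting the sign flips along the way, the symbol is +1.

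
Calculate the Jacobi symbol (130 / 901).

Pull out 2: since 901 ≡ 5 (mod 8), (2/901) = -1.
Reciprocity: 65 ≡ 1 and 901 ≡ 1 (mod 4), so (65/901) = +(901/65).
Reduce top mod 65: now compute (56/65).
Pull out 2^3: since 65 ≡ 1 (mod 8), (2/65) = +1, so (2/65)^3 = +1.
Reciprocity: 7 ≡ 3 and 65 ≡ 1 (mod 4), so (7/65) = +(65/7).
Reduce top mod 7: now compute (2/7).
Pull out 2: since 7 ≡ 7 (mod 8), (2/7) = +1.
Reached (1/7) = 1. Collecting the sign flips along the way, the symbol is -1.

-1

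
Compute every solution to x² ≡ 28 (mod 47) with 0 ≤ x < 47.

13, 34

Since 47 ≡ 3 (mod 4), a square root of 28 is 28^((47+1)/4) = 28^12 mod 47.
Repeated squaring: 28^2≡32, 28^4≡37, 28^8≡6 (mod 47).
28^12 = 28^(8+4) ≡ 34 (mod 47).
Check: 34² = 1156 ≡ 28 (mod 47). The two roots are 13 and 34.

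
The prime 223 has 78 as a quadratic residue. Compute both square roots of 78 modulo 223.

Since 223 ≡ 3 (mod 4), a square root of 78 is 78^((223+1)/4) = 78^56 mod 223.
Repeated squaring: 78^2≡63, 78^4≡178, 78^8≡18, 78^16≡101, 78^32≡166 (mod 223).
78^56 = 78^(32+16+8) ≡ 69 (mod 223).
Check: 69² = 4761 ≡ 78 (mod 223). The two roots are 69 and 154.

69, 154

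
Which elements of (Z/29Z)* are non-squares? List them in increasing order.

2, 3, 8, 10, 11, 12, 14, 15, 17, 18, 19, 21, 26, 27

Square k = 1,…,14 (k and 29−k give the same square):
1²=1, 2²=4, 3²=9, 4²=16, 5²=25, 6²≡7, 7²≡20, 8²≡6, 9²≡23, 10²≡13, 11²≡5, 12²≡28, 13²≡24, 14²≡22 (mod 29).
The residues are {1, 4, 5, 6, 7, 9, 13, 16, 20, 22, 23, 24, 25, 28}; the non-residues are the remaining 14 nonzero classes.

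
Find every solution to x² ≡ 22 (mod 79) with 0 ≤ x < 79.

Since 79 ≡ 3 (mod 4), a square root of 22 is 22^((79+1)/4) = 22^20 mod 79.
Repeated squaring: 22^2≡10, 22^4≡21, 22^8≡46, 22^16≡62 (mod 79).
22^20 = 22^(16+4) ≡ 38 (mod 79).
Check: 38² = 1444 ≡ 22 (mod 79). The two roots are 38 and 41.

38, 41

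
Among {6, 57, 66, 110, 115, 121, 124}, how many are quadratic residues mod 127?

3

(6/127) = -1 → non-residue.
(57/127) = -1 → non-residue.
(66/127) = -1 → non-residue.
(110/127) = -1 → non-residue.
(115/127) = +1 → QR.
(121/127) = +1 → QR.
(124/127) = +1 → QR.
Total quadratic residues among the 7: 3.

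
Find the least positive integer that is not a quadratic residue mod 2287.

(2/2287) = +1, so 2 is a residue.
(3/2287) = −1, so 3 is the smallest positive non-residue mod 2287.

3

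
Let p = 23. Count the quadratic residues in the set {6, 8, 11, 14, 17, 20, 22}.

(6/23) = +1 → QR.
(8/23) = +1 → QR.
(11/23) = -1 → non-residue.
(14/23) = -1 → non-residue.
(17/23) = -1 → non-residue.
(20/23) = -1 → non-residue.
(22/23) = -1 → non-residue.
Total quadratic residues among the 7: 2.

2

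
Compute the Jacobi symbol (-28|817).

-1

First reduce: -28 ≡ 789 (mod 817).
Reciprocity: 789 ≡ 1 and 817 ≡ 1 (mod 4), so (789/817) = +(817/789).
Reduce top mod 789: now compute (28/789).
Pull out 2^2: since 789 ≡ 5 (mod 8), (2/789) = -1, so (2/789)^2 = +1.
Reciprocity: 7 ≡ 3 and 789 ≡ 1 (mod 4), so (7/789) = +(789/7).
Reduce top mod 7: now compute (5/7).
Reciprocity: 5 ≡ 1 and 7 ≡ 3 (mod 4), so (5/7) = +(7/5).
Reduce top mod 5: now compute (2/5).
Pull out 2: since 5 ≡ 5 (mod 8), (2/5) = -1.
Reached (1/5) = 1. Collecting the sign flips along the way, the symbol is -1.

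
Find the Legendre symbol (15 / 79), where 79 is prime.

Reciprocity: 15 ≡ 3 and 79 ≡ 3 (mod 4), so (15/79) = −(79/15).
Reduce top mod 15: now compute (4/15).
Pull out 2^2: since 15 ≡ 7 (mod 8), (2/15) = +1, so (2/15)^2 = +1.
Reached (1/15) = 1. Collecting the sign flips along the way, the symbol is -1.

-1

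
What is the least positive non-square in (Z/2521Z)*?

11

(2/2521) = +1, so 2 is a residue.
(3/2521) = +1, so 3 is a residue.
(4/2521) = +1, so 4 is a residue.
(5/2521) = +1, so 5 is a residue.
(6/2521) = +1, so 6 is a residue.
(7/2521) = +1, so 7 is a residue.
(8/2521) = +1, so 8 is a residue.
(9/2521) = +1, so 9 is a residue.
(10/2521) = +1, so 10 is a residue.
(11/2521) = −1, so 11 is the smallest positive non-residue mod 2521.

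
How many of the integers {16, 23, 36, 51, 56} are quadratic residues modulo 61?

(16/61) = +1 → QR.
(23/61) = -1 → non-residue.
(36/61) = +1 → QR.
(51/61) = -1 → non-residue.
(56/61) = +1 → QR.
Total quadratic residues among the 5: 3.

3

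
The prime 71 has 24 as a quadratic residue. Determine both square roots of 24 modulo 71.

33, 38

Since 71 ≡ 3 (mod 4), a square root of 24 is 24^((71+1)/4) = 24^18 mod 71.
Repeated squaring: 24^2≡8, 24^4≡64, 24^8≡49, 24^16≡58 (mod 71).
24^18 = 24^(16+2) ≡ 38 (mod 71).
Check: 38² = 1444 ≡ 24 (mod 71). The two roots are 33 and 38.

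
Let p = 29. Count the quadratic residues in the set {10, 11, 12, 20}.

(10/29) = -1 → non-residue.
(11/29) = -1 → non-residue.
(12/29) = -1 → non-residue.
(20/29) = +1 → QR.
Total quadratic residues among the 4: 1.

1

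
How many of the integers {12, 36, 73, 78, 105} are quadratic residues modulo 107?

3

(12/107) = +1 → QR.
(36/107) = +1 → QR.
(73/107) = -1 → non-residue.
(78/107) = -1 → non-residue.
(105/107) = +1 → QR.
Total quadratic residues among the 5: 3.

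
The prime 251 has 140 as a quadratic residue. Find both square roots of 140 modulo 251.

89, 162

Since 251 ≡ 3 (mod 4), a square root of 140 is 140^((251+1)/4) = 140^63 mod 251.
Repeated squaring: 140^2≡22, 140^4≡233, 140^8≡73, 140^16≡58, 140^32≡101 (mod 251).
140^63 = 140^(32+16+8+4+2+1) ≡ 89 (mod 251).
Check: 89² = 7921 ≡ 140 (mod 251). The two roots are 89 and 162.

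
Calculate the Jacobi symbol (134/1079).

Pull out 2: since 1079 ≡ 7 (mod 8), (2/1079) = +1.
Reciprocity: 67 ≡ 3 and 1079 ≡ 3 (mod 4), so (67/1079) = −(1079/67).
Reduce top mod 67: now compute (7/67).
Reciprocity: 7 ≡ 3 and 67 ≡ 3 (mod 4), so (7/67) = −(67/7).
Reduce top mod 7: now compute (4/7).
Pull out 2^2: since 7 ≡ 7 (mod 8), (2/7) = +1, so (2/7)^2 = +1.
Reached (1/7) = 1. Collecting the sign flips along the way, the symbol is +1.

1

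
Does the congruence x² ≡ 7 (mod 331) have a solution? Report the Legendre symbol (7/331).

Euler's criterion: (7/331) ≡ 7^165 (mod 331).
7^2 ≡ 49 (mod 331)
7^4 ≡ 84 (mod 331)
7^8 ≡ 105 (mod 331)
7^16 ≡ 102 (mod 331)
7^32 ≡ 143 (mod 331)
7^64 ≡ 258 (mod 331)
7^128 ≡ 33 (mod 331)
7^165 = 7^(128+32+4+1) ≡ 330 (mod 331).
Result is 330 ≡ −1, so (7/331) = −1.

-1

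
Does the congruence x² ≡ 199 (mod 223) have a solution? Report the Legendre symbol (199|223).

Euler's criterion: (199/223) ≡ 199^111 (mod 223).
199^2 ≡ 130 (mod 223)
199^4 ≡ 175 (mod 223)
199^8 ≡ 74 (mod 223)
199^16 ≡ 124 (mod 223)
199^32 ≡ 212 (mod 223)
199^64 ≡ 121 (mod 223)
199^111 = 199^(64+32+8+4+2+1) ≡ 1 (mod 223).
Result is 1, so (199/223) = 1.

1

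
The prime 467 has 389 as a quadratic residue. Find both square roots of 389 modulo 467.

217, 250

Since 467 ≡ 3 (mod 4), a square root of 389 is 389^((467+1)/4) = 389^117 mod 467.
Repeated squaring: 389^2≡13, 389^4≡169, 389^8≡74, 389^16≡339, 389^32≡39, 389^64≡120 (mod 467).
389^117 = 389^(64+32+16+4+1) ≡ 250 (mod 467).
Check: 250² = 62500 ≡ 389 (mod 467). The two roots are 217 and 250.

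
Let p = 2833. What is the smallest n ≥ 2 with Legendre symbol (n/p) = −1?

(2/2833) = +1, so 2 is a residue.
(3/2833) = +1, so 3 is a residue.
(4/2833) = +1, so 4 is a residue.
(5/2833) = −1, so 5 is the smallest positive non-residue mod 2833.

5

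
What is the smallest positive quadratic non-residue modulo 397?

(2/397) = −1, so 2 is the smallest positive non-residue mod 397.

2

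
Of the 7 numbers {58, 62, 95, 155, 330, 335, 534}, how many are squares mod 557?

(58/557) = -1 → non-residue.
(62/557) = +1 → QR.
(95/557) = -1 → non-residue.
(155/557) = +1 → QR.
(330/557) = +1 → QR.
(335/557) = -1 → non-residue.
(534/557) = -1 → non-residue.
Total quadratic residues among the 7: 3.

3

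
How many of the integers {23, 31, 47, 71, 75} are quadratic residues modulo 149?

(23/149) = -1 → non-residue.
(31/149) = +1 → QR.
(47/149) = +1 → QR.
(71/149) = -1 → non-residue.
(75/149) = -1 → non-residue.
Total quadratic residues among the 5: 2.

2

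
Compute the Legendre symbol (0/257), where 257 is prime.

Top reduces to 0: gcd > 1, so the symbol is 0.

0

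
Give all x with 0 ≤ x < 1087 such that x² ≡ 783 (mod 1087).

Since 1087 ≡ 3 (mod 4), a square root of 783 is 783^((1087+1)/4) = 783^272 mod 1087.
Repeated squaring: 783^2≡21, 783^4≡441, 783^8≡995, 783^16≡855, 783^32≡561, 783^64≡578, 783^128≡375, 783^256≡402 (mod 1087).
783^272 = 783^(256+16) ≡ 218 (mod 1087).
Check: 218² = 47524 ≡ 783 (mod 1087). The two roots are 218 and 869.

218, 869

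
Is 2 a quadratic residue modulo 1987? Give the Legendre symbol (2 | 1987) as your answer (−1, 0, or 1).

Pull out 2: since 1987 ≡ 3 (mod 8), (2/1987) = -1.
Reached (1/1987) = 1. Collecting the sign flips along the way, the symbol is -1.

-1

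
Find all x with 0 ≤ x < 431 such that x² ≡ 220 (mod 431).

149, 282

Since 431 ≡ 3 (mod 4), a square root of 220 is 220^((431+1)/4) = 220^108 mod 431.
Repeated squaring: 220^2≡128, 220^4≡6, 220^8≡36, 220^16≡3, 220^32≡9, 220^64≡81 (mod 431).
220^108 = 220^(64+32+8+4) ≡ 149 (mod 431).
Check: 149² = 22201 ≡ 220 (mod 431). The two roots are 149 and 282.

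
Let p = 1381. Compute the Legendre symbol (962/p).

-1

Pull out 2: since 1381 ≡ 5 (mod 8), (2/1381) = -1.
Reciprocity: 481 ≡ 1 and 1381 ≡ 1 (mod 4), so (481/1381) = +(1381/481).
Reduce top mod 481: now compute (419/481).
Reciprocity: 419 ≡ 3 and 481 ≡ 1 (mod 4), so (419/481) = +(481/419).
Reduce top mod 419: now compute (62/419).
Pull out 2: since 419 ≡ 3 (mod 8), (2/419) = -1.
Reciprocity: 31 ≡ 3 and 419 ≡ 3 (mod 4), so (31/419) = −(419/31).
Reduce top mod 31: now compute (16/31).
Pull out 2^4: since 31 ≡ 7 (mod 8), (2/31) = +1, so (2/31)^4 = +1.
Reached (1/31) = 1. Collecting the sign flips along the way, the symbol is -1.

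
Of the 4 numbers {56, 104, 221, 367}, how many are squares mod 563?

(56/563) = -1 → non-residue.
(104/563) = -1 → non-residue.
(221/563) = +1 → QR.
(367/563) = -1 → non-residue.
Total quadratic residues among the 4: 1.

1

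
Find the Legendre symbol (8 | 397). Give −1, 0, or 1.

-1

Euler's criterion: (8/397) ≡ 8^198 (mod 397).
8^2 ≡ 64 (mod 397)
8^4 ≡ 126 (mod 397)
8^8 ≡ 393 (mod 397)
8^16 ≡ 16 (mod 397)
8^32 ≡ 256 (mod 397)
8^64 ≡ 31 (mod 397)
8^128 ≡ 167 (mod 397)
8^198 = 8^(128+64+4+2) ≡ 396 (mod 397).
Result is 396 ≡ −1, so (8/397) = −1.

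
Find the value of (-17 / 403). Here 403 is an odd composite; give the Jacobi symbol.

First reduce: -17 ≡ 386 (mod 403).
Pull out 2: since 403 ≡ 3 (mod 8), (2/403) = -1.
Reciprocity: 193 ≡ 1 and 403 ≡ 3 (mod 4), so (193/403) = +(403/193).
Reduce top mod 193: now compute (17/193).
Reciprocity: 17 ≡ 1 and 193 ≡ 1 (mod 4), so (17/193) = +(193/17).
Reduce top mod 17: now compute (6/17).
Pull out 2: since 17 ≡ 1 (mod 8), (2/17) = +1.
Reciprocity: 3 ≡ 3 and 17 ≡ 1 (mod 4), so (3/17) = +(17/3).
Reduce top mod 3: now compute (2/3).
Pull out 2: since 3 ≡ 3 (mod 8), (2/3) = -1.
Reached (1/3) = 1. Collecting the sign flips along the way, the symbol is +1.

1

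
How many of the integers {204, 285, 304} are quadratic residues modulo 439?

(204/439) = +1 → QR.
(285/439) = -1 → non-residue.
(304/439) = +1 → QR.
Total quadratic residues among the 3: 2.

2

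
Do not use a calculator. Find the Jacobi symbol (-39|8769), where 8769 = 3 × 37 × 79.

0

First reduce: -39 ≡ 8730 (mod 8769).
Pull out 2: since 8769 ≡ 1 (mod 8), (2/8769) = +1.
Reciprocity: 4365 ≡ 1 and 8769 ≡ 1 (mod 4), so (4365/8769) = +(8769/4365).
Reduce top mod 4365: now compute (39/4365).
Reciprocity: 39 ≡ 3 and 4365 ≡ 1 (mod 4), so (39/4365) = +(4365/39).
Reduce top mod 39: now compute (36/39).
Pull out 2^2: since 39 ≡ 7 (mod 8), (2/39) = +1, so (2/39)^2 = +1.
Reciprocity: 9 ≡ 1 and 39 ≡ 3 (mod 4), so (9/39) = +(39/9).
Reduce top mod 9: now compute (3/9).
Reciprocity: 3 ≡ 3 and 9 ≡ 1 (mod 4), so (3/9) = +(9/3).
Reduce top mod 3: now compute (0/3).
Top reduces to 0: gcd > 1, so the symbol is 0.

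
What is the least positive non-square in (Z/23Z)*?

5

(2/23) = +1, so 2 is a residue.
(3/23) = +1, so 3 is a residue.
(4/23) = +1, so 4 is a residue.
(5/23) = −1, so 5 is the smallest positive non-residue mod 23.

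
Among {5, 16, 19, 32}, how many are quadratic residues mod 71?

(5/71) = +1 → QR.
(16/71) = +1 → QR.
(19/71) = +1 → QR.
(32/71) = +1 → QR.
Total quadratic residues among the 4: 4.

4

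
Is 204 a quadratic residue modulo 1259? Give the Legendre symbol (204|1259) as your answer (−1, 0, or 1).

1

Pull out 2^2: since 1259 ≡ 3 (mod 8), (2/1259) = -1, so (2/1259)^2 = +1.
Reciprocity: 51 ≡ 3 and 1259 ≡ 3 (mod 4), so (51/1259) = −(1259/51).
Reduce top mod 51: now compute (35/51).
Reciprocity: 35 ≡ 3 and 51 ≡ 3 (mod 4), so (35/51) = −(51/35).
Reduce top mod 35: now compute (16/35).
Pull out 2^4: since 35 ≡ 3 (mod 8), (2/35) = -1, so (2/35)^4 = +1.
Reached (1/35) = 1. Collecting the sign flips along the way, the symbol is +1.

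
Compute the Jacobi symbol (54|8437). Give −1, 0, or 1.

Pull out 2: since 8437 ≡ 5 (mod 8), (2/8437) = -1.
Reciprocity: 27 ≡ 3 and 8437 ≡ 1 (mod 4), so (27/8437) = +(8437/27).
Reduce top mod 27: now compute (13/27).
Reciprocity: 13 ≡ 1 and 27 ≡ 3 (mod 4), so (13/27) = +(27/13).
Reduce top mod 13: now compute (1/13).
Reached (1/13) = 1. Collecting the sign flips along the way, the symbol is -1.

-1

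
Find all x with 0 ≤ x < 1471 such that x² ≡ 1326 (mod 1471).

143, 1328

Since 1471 ≡ 3 (mod 4), a square root of 1326 is 1326^((1471+1)/4) = 1326^368 mod 1471.
Repeated squaring: 1326^2≡431, 1326^4≡415, 1326^8≡118, 1326^16≡685, 1326^32≡1447, 1326^64≡576, 1326^128≡801, 1326^256≡245 (mod 1471).
1326^368 = 1326^(256+64+32+16) ≡ 1328 (mod 1471).
Check: 1328² = 1763584 ≡ 1326 (mod 1471). The two roots are 143 and 1328.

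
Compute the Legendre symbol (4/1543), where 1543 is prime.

Pull out 2^2: since 1543 ≡ 7 (mod 8), (2/1543) = +1, so (2/1543)^2 = +1.
Reached (1/1543) = 1. Collecting the sign flips along the way, the symbol is +1.

1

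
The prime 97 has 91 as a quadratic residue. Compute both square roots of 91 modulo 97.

97 ≡ 1 (mod 4), so we find a root by search.
Trying successive values, 24² = 576 ≡ 91 (mod 97). The other root is 97 − 24 = 73.

24, 73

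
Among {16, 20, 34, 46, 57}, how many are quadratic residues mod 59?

4

(16/59) = +1 → QR.
(20/59) = +1 → QR.
(34/59) = -1 → non-residue.
(46/59) = +1 → QR.
(57/59) = +1 → QR.
Total quadratic residues among the 5: 4.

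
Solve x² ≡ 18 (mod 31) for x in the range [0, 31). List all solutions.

Since 31 ≡ 3 (mod 4), a square root of 18 is 18^((31+1)/4) = 18^8 mod 31.
Repeated squaring: 18^2≡14, 18^4≡10, 18^8≡7 (mod 31).
18^8 = 18^(8) ≡ 7 (mod 31).
Check: 7² = 49 ≡ 18 (mod 31). The two roots are 7 and 24.

7, 24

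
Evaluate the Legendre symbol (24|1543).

-1

Pull out 2^3: since 1543 ≡ 7 (mod 8), (2/1543) = +1, so (2/1543)^3 = +1.
Reciprocity: 3 ≡ 3 and 1543 ≡ 3 (mod 4), so (3/1543) = −(1543/3).
Reduce top mod 3: now compute (1/3).
Reached (1/3) = 1. Collecting the sign flips along the way, the symbol is -1.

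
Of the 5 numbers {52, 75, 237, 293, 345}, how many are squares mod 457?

3

(52/457) = -1 → non-residue.
(75/457) = +1 → QR.
(237/457) = +1 → QR.
(293/457) = -1 → non-residue.
(345/457) = +1 → QR.
Total quadratic residues among the 5: 3.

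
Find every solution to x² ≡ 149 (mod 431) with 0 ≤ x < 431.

Since 431 ≡ 3 (mod 4), a square root of 149 is 149^((431+1)/4) = 149^108 mod 431.
Repeated squaring: 149^2≡220, 149^4≡128, 149^8≡6, 149^16≡36, 149^32≡3, 149^64≡9 (mod 431).
149^108 = 149^(64+32+8+4) ≡ 48 (mod 431).
Check: 48² = 2304 ≡ 149 (mod 431). The two roots are 48 and 383.

48, 383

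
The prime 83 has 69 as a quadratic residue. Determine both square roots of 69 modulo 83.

22, 61

Since 83 ≡ 3 (mod 4), a square root of 69 is 69^((83+1)/4) = 69^21 mod 83.
Repeated squaring: 69^2≡30, 69^4≡70, 69^8≡3, 69^16≡9 (mod 83).
69^21 = 69^(16+4+1) ≡ 61 (mod 83).
Check: 61² = 3721 ≡ 69 (mod 83). The two roots are 22 and 61.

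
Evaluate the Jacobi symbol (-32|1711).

First reduce: -32 ≡ 1679 (mod 1711).
Reciprocity: 1679 ≡ 3 and 1711 ≡ 3 (mod 4), so (1679/1711) = −(1711/1679).
Reduce top mod 1679: now compute (32/1679).
Pull out 2^5: since 1679 ≡ 7 (mod 8), (2/1679) = +1, so (2/1679)^5 = +1.
Reached (1/1679) = 1. Collecting the sign flips along the way, the symbol is -1.

-1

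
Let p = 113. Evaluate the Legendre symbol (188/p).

-1

First reduce: 188 ≡ 75 (mod 113).
Reciprocity: 75 ≡ 3 and 113 ≡ 1 (mod 4), so (75/113) = +(113/75).
Reduce top mod 75: now compute (38/75).
Pull out 2: since 75 ≡ 3 (mod 8), (2/75) = -1.
Reciprocity: 19 ≡ 3 and 75 ≡ 3 (mod 4), so (19/75) = −(75/19).
Reduce top mod 19: now compute (18/19).
Pull out 2: since 19 ≡ 3 (mod 8), (2/19) = -1.
Reciprocity: 9 ≡ 1 and 19 ≡ 3 (mod 4), so (9/19) = +(19/9).
Reduce top mod 9: now compute (1/9).
Reached (1/9) = 1. Collecting the sign flips along the way, the symbol is -1.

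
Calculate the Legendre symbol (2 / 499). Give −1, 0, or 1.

-1

Euler's criterion: (2/499) ≡ 2^249 (mod 499).
2^2 ≡ 4 (mod 499)
2^4 ≡ 16 (mod 499)
2^8 ≡ 256 (mod 499)
2^16 ≡ 167 (mod 499)
2^32 ≡ 444 (mod 499)
2^64 ≡ 31 (mod 499)
2^128 ≡ 462 (mod 499)
2^249 = 2^(128+64+32+16+8+1) ≡ 498 (mod 499).
Result is 498 ≡ −1, so (2/499) = −1.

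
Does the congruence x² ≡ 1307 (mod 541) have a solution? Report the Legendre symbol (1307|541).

First reduce: 1307 ≡ 225 (mod 541).
Reciprocity: 225 ≡ 1 and 541 ≡ 1 (mod 4), so (225/541) = +(541/225).
Reduce top mod 225: now compute (91/225).
Reciprocity: 91 ≡ 3 and 225 ≡ 1 (mod 4), so (91/225) = +(225/91).
Reduce top mod 91: now compute (43/91).
Reciprocity: 43 ≡ 3 and 91 ≡ 3 (mod 4), so (43/91) = −(91/43).
Reduce top mod 43: now compute (5/43).
Reciprocity: 5 ≡ 1 and 43 ≡ 3 (mod 4), so (5/43) = +(43/5).
Reduce top mod 5: now compute (3/5).
Reciprocity: 3 ≡ 3 and 5 ≡ 1 (mod 4), so (3/5) = +(5/3).
Reduce top mod 3: now compute (2/3).
Pull out 2: since 3 ≡ 3 (mod 8), (2/3) = -1.
Reached (1/3) = 1. Collecting the sign flips along the way, the symbol is +1.

1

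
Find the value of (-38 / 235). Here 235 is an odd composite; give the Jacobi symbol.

-1

First reduce: -38 ≡ 197 (mod 235).
Reciprocity: 197 ≡ 1 and 235 ≡ 3 (mod 4), so (197/235) = +(235/197).
Reduce top mod 197: now compute (38/197).
Pull out 2: since 197 ≡ 5 (mod 8), (2/197) = -1.
Reciprocity: 19 ≡ 3 and 197 ≡ 1 (mod 4), so (19/197) = +(197/19).
Reduce top mod 19: now compute (7/19).
Reciprocity: 7 ≡ 3 and 19 ≡ 3 (mod 4), so (7/19) = −(19/7).
Reduce top mod 7: now compute (5/7).
Reciprocity: 5 ≡ 1 and 7 ≡ 3 (mod 4), so (5/7) = +(7/5).
Reduce top mod 5: now compute (2/5).
Pull out 2: since 5 ≡ 5 (mod 8), (2/5) = -1.
Reached (1/5) = 1. Collecting the sign flips along the way, the symbol is -1.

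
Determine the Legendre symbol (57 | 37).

-1

First reduce: 57 ≡ 20 (mod 37).
Pull out 2^2: since 37 ≡ 5 (mod 8), (2/37) = -1, so (2/37)^2 = +1.
Reciprocity: 5 ≡ 1 and 37 ≡ 1 (mod 4), so (5/37) = +(37/5).
Reduce top mod 5: now compute (2/5).
Pull out 2: since 5 ≡ 5 (mod 8), (2/5) = -1.
Reached (1/5) = 1. Collecting the sign flips along the way, the symbol is -1.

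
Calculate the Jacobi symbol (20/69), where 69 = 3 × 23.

Pull out 2^2: since 69 ≡ 5 (mod 8), (2/69) = -1, so (2/69)^2 = +1.
Reciprocity: 5 ≡ 1 and 69 ≡ 1 (mod 4), so (5/69) = +(69/5).
Reduce top mod 5: now compute (4/5).
Pull out 2^2: since 5 ≡ 5 (mod 8), (2/5) = -1, so (2/5)^2 = +1.
Reached (1/5) = 1. Collecting the sign flips along the way, the symbol is +1.

1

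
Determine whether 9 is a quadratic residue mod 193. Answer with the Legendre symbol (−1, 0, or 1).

1

Reciprocity: 9 ≡ 1 and 193 ≡ 1 (mod 4), so (9/193) = +(193/9).
Reduce top mod 9: now compute (4/9).
Pull out 2^2: since 9 ≡ 1 (mod 8), (2/9) = +1, so (2/9)^2 = +1.
Reached (1/9) = 1. Collecting the sign flips along the way, the symbol is +1.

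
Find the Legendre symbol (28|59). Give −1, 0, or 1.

Pull out 2^2: since 59 ≡ 3 (mod 8), (2/59) = -1, so (2/59)^2 = +1.
Reciprocity: 7 ≡ 3 and 59 ≡ 3 (mod 4), so (7/59) = −(59/7).
Reduce top mod 7: now compute (3/7).
Reciprocity: 3 ≡ 3 and 7 ≡ 3 (mod 4), so (3/7) = −(7/3).
Reduce top mod 3: now compute (1/3).
Reached (1/3) = 1. Collecting the sign flips along the way, the symbol is +1.

1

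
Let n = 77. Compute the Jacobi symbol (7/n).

0

Reciprocity: 7 ≡ 3 and 77 ≡ 1 (mod 4), so (7/77) = +(77/7).
Reduce top mod 7: now compute (0/7).
Top reduces to 0: gcd > 1, so the symbol is 0.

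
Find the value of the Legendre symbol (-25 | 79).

-1

First reduce: -25 ≡ 54 (mod 79).
Pull out 2: since 79 ≡ 7 (mod 8), (2/79) = +1.
Reciprocity: 27 ≡ 3 and 79 ≡ 3 (mod 4), so (27/79) = −(79/27).
Reduce top mod 27: now compute (25/27).
Reciprocity: 25 ≡ 1 and 27 ≡ 3 (mod 4), so (25/27) = +(27/25).
Reduce top mod 25: now compute (2/25).
Pull out 2: since 25 ≡ 1 (mod 8), (2/25) = +1.
Reached (1/25) = 1. Collecting the sign flips along the way, the symbol is -1.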